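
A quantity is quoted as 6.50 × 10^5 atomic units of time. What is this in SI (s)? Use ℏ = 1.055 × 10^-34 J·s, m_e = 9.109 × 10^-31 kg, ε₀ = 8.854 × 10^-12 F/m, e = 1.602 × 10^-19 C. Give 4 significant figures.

1.575 × 10^-11 s

One atomic unit of time: τ_au = (4πε₀)²ℏ³/(m_e e⁴) = 2.423 × 10^-17 s.
6.50 × 10^5 × 2.423 × 10^-17 s = 1.575 × 10^-11 s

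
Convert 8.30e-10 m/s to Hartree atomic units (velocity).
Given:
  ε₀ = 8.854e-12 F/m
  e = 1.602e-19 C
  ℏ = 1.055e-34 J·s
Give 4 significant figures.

3.796e-16

atomic unit of velocity: v_au = e²/(4πε₀ℏ) = 2.186e6 m/s.
8.30e-10 / 2.186e6 = 3.796e-16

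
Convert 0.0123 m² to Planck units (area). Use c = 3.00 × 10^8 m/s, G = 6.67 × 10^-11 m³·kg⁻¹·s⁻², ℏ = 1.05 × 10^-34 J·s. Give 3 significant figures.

4.74 × 10^67

Planck area: A_P = ℏG/c³ = 2.59 × 10^-70 m².
0.0123 / 2.59 × 10^-70 = 4.74 × 10^67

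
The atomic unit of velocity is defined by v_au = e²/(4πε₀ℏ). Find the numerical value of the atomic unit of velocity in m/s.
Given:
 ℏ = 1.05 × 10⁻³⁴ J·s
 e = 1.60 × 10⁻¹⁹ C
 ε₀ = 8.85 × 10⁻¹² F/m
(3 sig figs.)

2.19 × 10⁶ m/s

v_au = e²/(4πε₀ℏ)
  = 2.56 × 10⁻³⁸ / 1.17 × 10⁻⁴⁴
  = 2.19 × 10⁶ m/s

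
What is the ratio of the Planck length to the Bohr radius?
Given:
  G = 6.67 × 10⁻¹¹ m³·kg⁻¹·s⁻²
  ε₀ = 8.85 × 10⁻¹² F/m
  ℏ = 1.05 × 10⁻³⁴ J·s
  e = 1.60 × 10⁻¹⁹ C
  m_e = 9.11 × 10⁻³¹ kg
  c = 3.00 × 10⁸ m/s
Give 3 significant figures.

Planck length: ℓ_P = √(ℏG/c³) = 1.61 × 10⁻³⁵ m
Bohr radius: a₀ = 4πε₀ℏ²/(m_e e²) = 5.26 × 10⁻¹¹ m
ratio = 1.61 × 10⁻³⁵ / 5.26 × 10⁻¹¹ = 3.06 × 10⁻²⁵

3.06 × 10⁻²⁵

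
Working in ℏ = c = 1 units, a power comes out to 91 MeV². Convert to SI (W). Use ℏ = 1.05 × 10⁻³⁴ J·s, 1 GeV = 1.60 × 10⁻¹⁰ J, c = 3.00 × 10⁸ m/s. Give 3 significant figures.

2.22 × 10¹⁰ W

Power is [E]/[T] = [E]²/ℏ.
1 GeV² → 1/ℏ × (1 GeV in J)² = 2.44 × 10¹⁴ W.
Convert the energy scale: 91 MeV² = 9.10 × 10⁻⁵ GeV².
Result: 9.10 × 10⁻⁵ × 2.44 × 10¹⁴ = 2.22 × 10¹⁰ W.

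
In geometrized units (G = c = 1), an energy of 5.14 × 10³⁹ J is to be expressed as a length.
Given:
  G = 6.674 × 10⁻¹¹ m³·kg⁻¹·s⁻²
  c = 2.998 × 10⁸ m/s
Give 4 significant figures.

4.246 × 10⁻⁵ m

Energy → length via G/c⁴.
5.14 × 10³⁹ J × (G/c⁴) = 4.246 × 10⁻⁵ m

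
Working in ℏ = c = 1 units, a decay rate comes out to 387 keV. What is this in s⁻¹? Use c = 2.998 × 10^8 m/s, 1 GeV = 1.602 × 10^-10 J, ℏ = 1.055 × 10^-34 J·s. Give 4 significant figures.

A rate is [E]/ℏ; divide by ℏ.
1 GeV → 1/ℏ × (1 GeV in J) = 1.518 × 10^24 s⁻¹.
Convert the energy scale: 387 keV = 3.87 × 10^-4 GeV.
Result: 3.87 × 10^-4 × 1.518 × 10^24 = 5.877 × 10^20 s⁻¹.

5.877 × 10^20 s⁻¹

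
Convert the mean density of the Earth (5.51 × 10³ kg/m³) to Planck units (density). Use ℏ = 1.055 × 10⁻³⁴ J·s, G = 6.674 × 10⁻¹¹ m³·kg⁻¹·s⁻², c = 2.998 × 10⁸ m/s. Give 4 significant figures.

1.069 × 10⁻⁹³

Planck density: ρ_P = c⁵/(ℏG²) = 5.154 × 10⁹⁶ kg/m³.
5.51 × 10³ / 5.154 × 10⁹⁶ = 1.069 × 10⁻⁹³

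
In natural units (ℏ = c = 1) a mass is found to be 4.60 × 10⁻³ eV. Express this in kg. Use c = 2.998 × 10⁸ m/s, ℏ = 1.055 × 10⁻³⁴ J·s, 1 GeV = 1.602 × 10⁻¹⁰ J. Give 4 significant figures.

Mass is [E]/c²; divide by c².
1 GeV → 1/c² × (1 GeV in J) = 1.782 × 10⁻²⁷ kg.
Convert the energy scale: 4.60 × 10⁻³ eV = 4.60 × 10⁻¹² GeV.
Result: 4.60 × 10⁻¹² × 1.782 × 10⁻²⁷ = 8.199 × 10⁻³⁹ kg.

8.199 × 10⁻³⁹ kg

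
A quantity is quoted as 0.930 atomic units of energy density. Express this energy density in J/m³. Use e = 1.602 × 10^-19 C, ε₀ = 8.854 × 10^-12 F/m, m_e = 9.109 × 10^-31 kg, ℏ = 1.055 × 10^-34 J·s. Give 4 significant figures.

One atomic unit of energy density: u_au = E_h/a₀³ = m_e⁴e¹⁰/((4πε₀)⁵ℏ⁸) = 2.929 × 10^13 J/m³.
0.930 × 2.929 × 10^13 J/m³ = 2.724 × 10^13 J/m³

2.724 × 10^13 J/m³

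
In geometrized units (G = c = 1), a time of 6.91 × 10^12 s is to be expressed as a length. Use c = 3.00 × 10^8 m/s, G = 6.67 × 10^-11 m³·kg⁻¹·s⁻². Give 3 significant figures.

Time → length via c.
6.91 × 10^12 s × (c) = 2.07 × 10^21 m

2.07 × 10^21 m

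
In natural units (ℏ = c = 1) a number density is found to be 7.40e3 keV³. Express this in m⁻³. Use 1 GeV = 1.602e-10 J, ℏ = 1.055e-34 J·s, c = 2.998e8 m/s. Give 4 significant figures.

9.615e32 m⁻³

Number density is [L]⁻³ = [E]³/(ℏc)³.
1 GeV³ → 1/(ℏc)³ × (1 GeV in J)³ = 1.299e47 m⁻³.
Convert the energy scale: 7.40e3 keV³ = 7.40e-15 GeV³.
Result: 7.40e-15 × 1.299e47 = 9.615e32 m⁻³.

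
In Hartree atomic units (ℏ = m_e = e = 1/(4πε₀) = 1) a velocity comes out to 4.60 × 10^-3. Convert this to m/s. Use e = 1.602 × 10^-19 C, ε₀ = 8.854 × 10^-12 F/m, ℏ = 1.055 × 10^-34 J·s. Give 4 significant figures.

One atomic unit of velocity: v_au = e²/(4πε₀ℏ) = 2.186 × 10^6 m/s.
4.60 × 10^-3 × 2.186 × 10^6 m/s = 1.006 × 10^4 m/s

1.006 × 10^4 m/s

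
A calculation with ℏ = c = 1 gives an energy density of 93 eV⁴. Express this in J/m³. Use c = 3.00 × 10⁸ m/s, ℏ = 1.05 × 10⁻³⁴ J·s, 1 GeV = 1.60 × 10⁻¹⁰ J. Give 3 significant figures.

1.95 × 10³ J/m³

[E]/[L]³ = [E]⁴/(ℏc)³; restore (ℏc)⁻³.
1 GeV⁴ → 1/(ℏc)³ × (1 GeV in J)⁴ = 2.10 × 10³⁷ J/m³.
Convert the energy scale: 93 eV⁴ = 9.30 × 10⁻³⁵ GeV⁴.
Result: 9.30 × 10⁻³⁵ × 2.10 × 10³⁷ = 1.95 × 10³ J/m³.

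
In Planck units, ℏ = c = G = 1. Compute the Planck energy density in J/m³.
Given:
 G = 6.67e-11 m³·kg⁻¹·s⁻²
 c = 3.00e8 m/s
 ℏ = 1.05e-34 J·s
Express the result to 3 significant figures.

4.68e113 J/m³

Dimensional analysis gives u_P = c⁷/(ℏG²).
  = 2.19e59 / 4.67e-55
  = 4.68e113 J/m³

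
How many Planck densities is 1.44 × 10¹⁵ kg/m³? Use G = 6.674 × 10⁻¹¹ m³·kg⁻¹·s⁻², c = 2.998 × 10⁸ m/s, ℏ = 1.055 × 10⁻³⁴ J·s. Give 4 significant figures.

Planck density: ρ_P = c⁵/(ℏG²) = 5.154 × 10⁹⁶ kg/m³.
1.44 × 10¹⁵ / 5.154 × 10⁹⁶ = 2.794 × 10⁻⁸²

2.794 × 10⁻⁸²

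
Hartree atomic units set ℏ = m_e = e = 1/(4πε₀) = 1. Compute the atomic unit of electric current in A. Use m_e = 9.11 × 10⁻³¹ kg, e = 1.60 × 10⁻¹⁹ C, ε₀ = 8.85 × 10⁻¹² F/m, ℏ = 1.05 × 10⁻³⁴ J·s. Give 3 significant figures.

6.67 × 10⁻³ A

Dimensional analysis gives I_au = e E_h/ℏ = m_e e⁵/((4πε₀)²ℏ³).
E_h = 4.38 × 10⁻¹⁸ J
e·E_h/ℏ = 6.67 × 10⁻³ A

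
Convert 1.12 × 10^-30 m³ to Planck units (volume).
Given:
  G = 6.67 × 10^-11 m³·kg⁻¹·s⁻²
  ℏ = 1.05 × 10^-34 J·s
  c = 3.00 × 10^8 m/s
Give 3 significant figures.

Planck volume: V_P = (ℏG/c³)^(3/2) = 4.18 × 10^-105 m³.
1.12 × 10^-30 / 4.18 × 10^-105 = 2.68 × 10^74

2.68 × 10^74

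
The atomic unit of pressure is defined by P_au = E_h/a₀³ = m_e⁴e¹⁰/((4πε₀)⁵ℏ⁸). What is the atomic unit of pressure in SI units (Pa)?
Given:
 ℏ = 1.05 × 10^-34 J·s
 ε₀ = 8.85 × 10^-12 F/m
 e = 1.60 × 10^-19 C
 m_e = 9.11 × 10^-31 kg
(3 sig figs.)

3.01 × 10^13 Pa

P_au = E_h/a₀³ = m_e⁴e¹⁰/((4πε₀)⁵ℏ⁸)
E_h = 4.38 × 10^-18 J
a₀ = 5.26 × 10^-11 m
E_h/a₀³ = 3.01 × 10^13 Pa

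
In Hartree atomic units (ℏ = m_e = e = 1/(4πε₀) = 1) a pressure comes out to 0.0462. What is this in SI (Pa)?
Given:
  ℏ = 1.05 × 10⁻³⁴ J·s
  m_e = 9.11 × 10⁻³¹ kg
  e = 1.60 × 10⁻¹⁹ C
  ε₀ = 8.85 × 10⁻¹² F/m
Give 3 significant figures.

One atomic unit of pressure: P_au = E_h/a₀³ = m_e⁴e¹⁰/((4πε₀)⁵ℏ⁸) = 3.01 × 10¹³ Pa.
0.0462 × 3.01 × 10¹³ Pa = 1.39 × 10¹² Pa

1.39 × 10¹² Pa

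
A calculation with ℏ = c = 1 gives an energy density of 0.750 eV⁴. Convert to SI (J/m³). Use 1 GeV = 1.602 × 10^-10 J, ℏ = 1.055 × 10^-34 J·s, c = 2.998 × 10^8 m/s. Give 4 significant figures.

[E]/[L]³ = [E]⁴/(ℏc)³; restore (ℏc)⁻³.
1 GeV⁴ → 1/(ℏc)³ × (1 GeV in J)⁴ = 2.082 × 10^37 J/m³.
Convert the energy scale: 0.750 eV⁴ = 7.50 × 10^-37 GeV⁴.
Result: 7.50 × 10^-37 × 2.082 × 10^37 = 15.61 J/m³.

15.61 J/m³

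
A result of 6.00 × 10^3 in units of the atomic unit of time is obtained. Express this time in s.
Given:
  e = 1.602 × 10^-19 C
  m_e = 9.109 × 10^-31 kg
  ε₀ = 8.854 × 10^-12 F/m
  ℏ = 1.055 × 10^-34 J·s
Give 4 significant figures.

1.454 × 10^-13 s

One atomic unit of time: τ_au = (4πε₀)²ℏ³/(m_e e⁴) = 2.423 × 10^-17 s.
6.00 × 10^3 × 2.423 × 10^-17 s = 1.454 × 10^-13 s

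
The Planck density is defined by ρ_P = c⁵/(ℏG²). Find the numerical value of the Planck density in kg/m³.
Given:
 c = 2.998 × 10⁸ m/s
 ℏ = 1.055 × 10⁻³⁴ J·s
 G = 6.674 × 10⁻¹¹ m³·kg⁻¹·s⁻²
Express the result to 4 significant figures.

5.154 × 10⁹⁶ kg/m³

ρ_P = c⁵/(ℏG²)
  = 2.422 × 10⁴² / 4.699 × 10⁻⁵⁵
  = 5.154 × 10⁹⁶ kg/m³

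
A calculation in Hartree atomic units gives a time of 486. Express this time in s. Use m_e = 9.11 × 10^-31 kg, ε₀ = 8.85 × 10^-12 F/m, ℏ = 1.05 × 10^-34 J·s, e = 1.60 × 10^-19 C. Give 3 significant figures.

One atomic unit of time: τ_au = (4πε₀)²ℏ³/(m_e e⁴) = 2.40 × 10^-17 s.
486 × 2.40 × 10^-17 s = 1.17 × 10^-14 s

1.17 × 10^-14 s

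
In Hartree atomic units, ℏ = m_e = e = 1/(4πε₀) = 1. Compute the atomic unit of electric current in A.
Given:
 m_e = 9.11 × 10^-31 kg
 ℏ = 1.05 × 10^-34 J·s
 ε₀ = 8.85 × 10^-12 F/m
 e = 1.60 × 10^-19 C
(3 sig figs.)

6.67 × 10^-3 A

Dimensional analysis gives I_au = e E_h/ℏ = m_e e⁵/((4πε₀)²ℏ³).
E_h = 4.38 × 10^-18 J
e·E_h/ℏ = 6.67 × 10^-3 A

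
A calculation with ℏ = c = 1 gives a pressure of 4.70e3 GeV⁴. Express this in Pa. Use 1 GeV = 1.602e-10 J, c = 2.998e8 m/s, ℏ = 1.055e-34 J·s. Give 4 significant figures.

9.784e40 Pa

Pressure is [E]/[L]³ = [E]⁴/(ℏc)³.
1 GeV⁴ → 1/(ℏc)³ × (1 GeV in J)⁴ = 2.082e37 Pa.
Result: 4.70e3 × 2.082e37 = 9.784e40 Pa.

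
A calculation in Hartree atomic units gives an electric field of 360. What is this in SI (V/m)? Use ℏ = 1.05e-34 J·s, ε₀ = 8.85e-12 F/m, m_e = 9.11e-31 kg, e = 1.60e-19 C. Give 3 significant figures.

One atomic unit of electric field: E_au = E_h/(e a₀) = m_e²e⁵/((4πε₀)³ℏ⁴) = 5.20e11 V/m.
360 × 5.20e11 V/m = 1.87e14 V/m

1.87e14 V/m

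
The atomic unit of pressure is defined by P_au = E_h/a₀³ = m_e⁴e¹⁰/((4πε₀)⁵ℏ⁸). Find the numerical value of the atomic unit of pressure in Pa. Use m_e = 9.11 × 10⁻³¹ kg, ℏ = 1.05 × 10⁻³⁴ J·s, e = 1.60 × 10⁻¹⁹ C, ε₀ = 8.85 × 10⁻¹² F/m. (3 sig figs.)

P_au = E_h/a₀³ = m_e⁴e¹⁰/((4πε₀)⁵ℏ⁸)
E_h = 4.38 × 10⁻¹⁸ J
a₀ = 5.26 × 10⁻¹¹ m
E_h/a₀³ = 3.01 × 10¹³ Pa

3.01 × 10¹³ Pa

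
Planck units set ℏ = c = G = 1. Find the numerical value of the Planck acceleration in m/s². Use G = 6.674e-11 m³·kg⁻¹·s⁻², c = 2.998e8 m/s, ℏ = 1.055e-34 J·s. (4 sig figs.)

From ℏ = c = G = 1 the acceleration scale is a_P = √(c⁷/(ℏG)).
  = √(3.092e103)
  = 5.560e51 m/s²

5.560e51 m/s²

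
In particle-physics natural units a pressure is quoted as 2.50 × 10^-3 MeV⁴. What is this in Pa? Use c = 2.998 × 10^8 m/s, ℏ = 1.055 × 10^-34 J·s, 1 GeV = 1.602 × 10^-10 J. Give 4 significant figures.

5.204 × 10^22 Pa

Pressure is [E]/[L]³ = [E]⁴/(ℏc)³.
1 GeV⁴ → 1/(ℏc)³ × (1 GeV in J)⁴ = 2.082 × 10^37 Pa.
Convert the energy scale: 2.50 × 10^-3 MeV⁴ = 2.50 × 10^-15 GeV⁴.
Result: 2.50 × 10^-15 × 2.082 × 10^37 = 5.204 × 10^22 Pa.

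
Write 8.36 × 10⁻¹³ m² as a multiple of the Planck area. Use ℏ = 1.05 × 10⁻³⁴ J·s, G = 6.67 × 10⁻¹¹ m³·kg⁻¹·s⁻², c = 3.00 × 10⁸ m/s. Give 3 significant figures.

Planck area: A_P = ℏG/c³ = 2.59 × 10⁻⁷⁰ m².
8.36 × 10⁻¹³ / 2.59 × 10⁻⁷⁰ = 3.22 × 10⁵⁷

3.22 × 10⁵⁷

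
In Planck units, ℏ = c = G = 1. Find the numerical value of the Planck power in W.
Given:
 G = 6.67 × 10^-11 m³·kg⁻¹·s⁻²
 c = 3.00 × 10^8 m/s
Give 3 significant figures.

From ℏ = c = G = 1 the power scale is P_P = c⁵/G.
  = 2.43 × 10^42 / 6.67 × 10^-11
  = 3.64 × 10^52 W

3.64 × 10^52 W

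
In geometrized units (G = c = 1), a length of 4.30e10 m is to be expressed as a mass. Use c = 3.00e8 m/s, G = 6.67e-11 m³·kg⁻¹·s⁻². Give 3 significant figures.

Length → mass via c²/G.
4.30e10 m × (c²/G) = 5.80e37 kg

5.80e37 kg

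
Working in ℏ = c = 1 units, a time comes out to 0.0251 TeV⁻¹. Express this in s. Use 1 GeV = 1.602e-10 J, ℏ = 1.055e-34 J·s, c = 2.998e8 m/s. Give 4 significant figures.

1.653e-29 s

A time is [E]⁻¹ in ℏ=c=1; restore one factor of ℏ.
1 GeV⁻¹ → ℏ × (1 GeV in J)⁻¹ = 6.586e-25 s.
Convert the energy scale: 0.0251 TeV⁻¹ = 2.51e-5 GeV⁻¹.
Result: 2.51e-5 × 6.586e-25 = 1.653e-29 s.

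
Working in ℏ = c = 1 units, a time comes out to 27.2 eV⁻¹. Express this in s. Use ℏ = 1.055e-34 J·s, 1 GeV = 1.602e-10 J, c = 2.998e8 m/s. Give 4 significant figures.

A time is [E]⁻¹ in ℏ=c=1; restore one factor of ℏ.
1 GeV⁻¹ → ℏ × (1 GeV in J)⁻¹ = 6.586e-25 s.
Convert the energy scale: 27.2 eV⁻¹ = 2.72e10 GeV⁻¹.
Result: 2.72e10 × 6.586e-25 = 1.791e-14 s.

1.791e-14 s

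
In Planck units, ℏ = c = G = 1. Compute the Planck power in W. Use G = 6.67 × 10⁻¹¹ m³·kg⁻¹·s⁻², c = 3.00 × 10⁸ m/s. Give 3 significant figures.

3.64 × 10⁵² W

Dimensional analysis gives P_P = c⁵/G.
  = 2.43 × 10⁴² / 6.67 × 10⁻¹¹
  = 3.64 × 10⁵² W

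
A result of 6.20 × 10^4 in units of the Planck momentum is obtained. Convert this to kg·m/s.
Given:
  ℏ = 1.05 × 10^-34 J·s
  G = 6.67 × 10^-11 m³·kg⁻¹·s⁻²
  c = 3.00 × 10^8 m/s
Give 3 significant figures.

4.04 × 10^5 kg·m/s

One Planck momentum: p_P = √(ℏc³/G) = 6.52 kg·m/s.
6.20 × 10^4 × 6.52 kg·m/s = 4.04 × 10^5 kg·m/s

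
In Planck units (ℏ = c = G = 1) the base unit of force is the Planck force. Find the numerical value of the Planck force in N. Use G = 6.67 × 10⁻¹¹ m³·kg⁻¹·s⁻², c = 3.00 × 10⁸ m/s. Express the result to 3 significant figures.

1.21 × 10⁴⁴ N

F_P = c⁴/G
  = 8.10 × 10³³ / 6.67 × 10⁻¹¹
  = 1.21 × 10⁴⁴ N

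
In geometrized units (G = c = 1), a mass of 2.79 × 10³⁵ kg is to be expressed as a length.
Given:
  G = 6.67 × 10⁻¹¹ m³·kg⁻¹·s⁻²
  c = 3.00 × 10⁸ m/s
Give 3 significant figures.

2.07 × 10⁸ m

In G = c = 1 units mass has dimensions of length; the conversion factor is G/c².
2.79 × 10³⁵ kg × (G/c²) = 2.07 × 10⁸ m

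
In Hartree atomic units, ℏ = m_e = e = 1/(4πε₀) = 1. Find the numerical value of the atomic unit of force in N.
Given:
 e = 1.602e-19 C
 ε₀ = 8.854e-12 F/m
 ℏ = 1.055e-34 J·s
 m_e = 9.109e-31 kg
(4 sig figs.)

From ℏ = m_e = e = 1/(4πε₀) = 1 the force scale is F_au = E_h/a₀ = m_e²e⁶/((4πε₀)³ℏ⁴).
E_h = 4.354e-18 J
a₀ = 5.297e-11 m
E_h/a₀ = 8.220e-8 N

8.220e-8 N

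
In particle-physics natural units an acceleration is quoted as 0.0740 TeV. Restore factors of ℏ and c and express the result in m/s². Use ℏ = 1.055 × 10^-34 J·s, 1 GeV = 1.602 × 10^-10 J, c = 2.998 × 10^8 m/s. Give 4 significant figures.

3.369 × 10^34 m/s²

Acceleration is [L]/[T]² = c·[E]/ℏ.
1 GeV → c/ℏ × (1 GeV in J) = 4.552 × 10^32 m/s².
Convert the energy scale: 0.0740 TeV = 74 GeV.
Result: 74 × 4.552 × 10^32 = 3.369 × 10^34 m/s².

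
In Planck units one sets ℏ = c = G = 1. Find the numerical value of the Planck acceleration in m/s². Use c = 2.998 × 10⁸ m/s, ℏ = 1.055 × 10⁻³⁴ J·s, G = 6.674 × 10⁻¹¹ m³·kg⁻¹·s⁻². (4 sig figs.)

a_P = √(c⁷/(ℏG))
  = √(3.092 × 10¹⁰³)
  = 5.560 × 10⁵¹ m/s²

5.560 × 10⁵¹ m/s²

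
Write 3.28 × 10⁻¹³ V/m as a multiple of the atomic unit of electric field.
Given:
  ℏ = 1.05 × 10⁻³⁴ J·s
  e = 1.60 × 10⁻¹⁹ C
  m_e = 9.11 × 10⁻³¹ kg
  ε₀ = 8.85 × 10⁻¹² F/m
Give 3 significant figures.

6.30 × 10⁻²⁵

atomic unit of electric field: E_au = E_h/(e a₀) = m_e²e⁵/((4πε₀)³ℏ⁴) = 5.20 × 10¹¹ V/m.
3.28 × 10⁻¹³ / 5.20 × 10¹¹ = 6.30 × 10⁻²⁵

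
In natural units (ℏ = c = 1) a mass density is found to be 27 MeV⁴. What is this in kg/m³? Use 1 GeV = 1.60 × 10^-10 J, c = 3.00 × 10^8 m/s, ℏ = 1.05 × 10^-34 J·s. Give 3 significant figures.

6.29 × 10^9 kg/m³

Mass density is [E]/(c²[L]³) = [E]⁴/(ℏ³c⁵).
1 GeV⁴ → 1/(ℏ³c⁵) × (1 GeV in J)⁴ = 2.33 × 10^20 kg/m³.
Convert the energy scale: 27 MeV⁴ = 2.70 × 10^-11 GeV⁴.
Result: 2.70 × 10^-11 × 2.33 × 10^20 = 6.29 × 10^9 kg/m³.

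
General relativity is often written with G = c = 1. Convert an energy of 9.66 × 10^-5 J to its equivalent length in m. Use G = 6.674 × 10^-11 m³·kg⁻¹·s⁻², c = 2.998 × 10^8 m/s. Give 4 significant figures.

7.981 × 10^-49 m

Energy → length via G/c⁴.
9.66 × 10^-5 J × (G/c⁴) = 7.981 × 10^-49 m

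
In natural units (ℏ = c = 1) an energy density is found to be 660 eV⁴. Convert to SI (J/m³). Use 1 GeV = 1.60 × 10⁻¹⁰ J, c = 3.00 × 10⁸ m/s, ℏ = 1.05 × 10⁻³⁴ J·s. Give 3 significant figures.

1.38 × 10⁴ J/m³

[E]/[L]³ = [E]⁴/(ℏc)³; restore (ℏc)⁻³.
1 GeV⁴ → 1/(ℏc)³ × (1 GeV in J)⁴ = 2.10 × 10³⁷ J/m³.
Convert the energy scale: 660 eV⁴ = 6.60 × 10⁻³⁴ GeV⁴.
Result: 6.60 × 10⁻³⁴ × 2.10 × 10³⁷ = 1.38 × 10⁴ J/m³.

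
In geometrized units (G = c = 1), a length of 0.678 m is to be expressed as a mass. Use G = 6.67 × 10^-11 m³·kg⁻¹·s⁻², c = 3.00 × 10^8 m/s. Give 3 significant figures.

Length → mass via c²/G.
0.678 m × (c²/G) = 9.15 × 10^26 kg

9.15 × 10^26 kg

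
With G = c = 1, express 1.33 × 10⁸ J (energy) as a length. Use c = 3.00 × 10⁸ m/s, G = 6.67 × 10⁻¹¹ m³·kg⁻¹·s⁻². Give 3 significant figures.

Energy → length via G/c⁴.
1.33 × 10⁸ J × (G/c⁴) = 1.10 × 10⁻³⁶ m

1.10 × 10⁻³⁶ m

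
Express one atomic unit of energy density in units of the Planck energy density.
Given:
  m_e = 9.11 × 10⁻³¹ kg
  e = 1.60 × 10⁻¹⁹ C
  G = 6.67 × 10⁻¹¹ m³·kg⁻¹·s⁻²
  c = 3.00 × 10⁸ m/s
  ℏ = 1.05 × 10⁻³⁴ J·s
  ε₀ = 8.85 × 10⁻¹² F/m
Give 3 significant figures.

6.44 × 10⁻¹⁰¹

atomic unit of energy density: u_au = E_h/a₀³ = m_e⁴e¹⁰/((4πε₀)⁵ℏ⁸) = 3.01 × 10¹³ J/m³
Planck energy density: u_P = c⁷/(ℏG²) = 4.68 × 10¹¹³ J/m³
ratio = 3.01 × 10¹³ / 4.68 × 10¹¹³ = 6.44 × 10⁻¹⁰¹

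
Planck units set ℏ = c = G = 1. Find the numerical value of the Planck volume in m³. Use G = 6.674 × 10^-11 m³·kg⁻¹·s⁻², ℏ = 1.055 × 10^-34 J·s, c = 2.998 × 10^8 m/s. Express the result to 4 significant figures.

4.224 × 10^-105 m³

Dimensional analysis gives V_P = (ℏG/c³)^(3/2).
  = √(1.784 × 10^-209)
  = 4.224 × 10^-105 m³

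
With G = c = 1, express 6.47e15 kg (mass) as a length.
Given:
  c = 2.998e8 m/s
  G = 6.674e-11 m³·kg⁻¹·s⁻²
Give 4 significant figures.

In G = c = 1 units mass has dimensions of length; the conversion factor is G/c².
6.47e15 kg × (G/c²) = 4.804e-12 m

4.804e-12 m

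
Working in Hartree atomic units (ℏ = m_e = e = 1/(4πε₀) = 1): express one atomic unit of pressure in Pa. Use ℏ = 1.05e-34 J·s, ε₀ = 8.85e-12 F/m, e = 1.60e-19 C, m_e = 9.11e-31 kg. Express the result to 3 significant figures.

3.01e13 Pa

From ℏ = m_e = e = 1/(4πε₀) = 1 the pressure scale is P_au = E_h/a₀³ = m_e⁴e¹⁰/((4πε₀)⁵ℏ⁸).
E_h = 4.38e-18 J
a₀ = 5.26e-11 m
E_h/a₀³ = 3.01e13 Pa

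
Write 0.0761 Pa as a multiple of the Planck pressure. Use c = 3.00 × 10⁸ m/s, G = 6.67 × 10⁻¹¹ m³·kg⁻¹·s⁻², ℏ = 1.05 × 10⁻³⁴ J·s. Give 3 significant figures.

1.63 × 10⁻¹¹⁵

Planck pressure: p_P = c⁷/(ℏG²) = 4.68 × 10¹¹³ Pa.
0.0761 / 4.68 × 10¹¹³ = 1.63 × 10⁻¹¹⁵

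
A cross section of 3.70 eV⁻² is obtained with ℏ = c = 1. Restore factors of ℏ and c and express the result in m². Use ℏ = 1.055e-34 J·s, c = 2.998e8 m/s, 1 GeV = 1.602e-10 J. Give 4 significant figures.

1.442e-13 m²

Area is [L]² = [E]⁻²·(ℏc)²; restore (ℏc)².
1 GeV⁻² → (ℏc)² × (1 GeV in J)⁻² = 3.898e-32 m².
Convert the energy scale: 3.70 eV⁻² = 3.70e18 GeV⁻².
Result: 3.70e18 × 3.898e-32 = 1.442e-13 m².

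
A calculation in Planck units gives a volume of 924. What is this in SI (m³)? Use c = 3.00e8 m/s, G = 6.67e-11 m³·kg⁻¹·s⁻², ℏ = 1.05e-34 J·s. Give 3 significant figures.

3.86e-102 m³

One Planck volume: V_P = (ℏG/c³)^(3/2) = 4.18e-105 m³.
924 × 4.18e-105 m³ = 3.86e-102 m³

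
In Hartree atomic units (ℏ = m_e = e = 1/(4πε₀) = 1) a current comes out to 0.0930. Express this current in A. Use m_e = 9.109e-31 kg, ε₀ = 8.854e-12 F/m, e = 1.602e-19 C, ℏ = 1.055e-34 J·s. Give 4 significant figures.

6.149e-4 A

One atomic unit of electric current: I_au = e E_h/ℏ = m_e e⁵/((4πε₀)²ℏ³) = 6.612e-3 A.
0.0930 × 6.612e-3 A = 6.149e-4 A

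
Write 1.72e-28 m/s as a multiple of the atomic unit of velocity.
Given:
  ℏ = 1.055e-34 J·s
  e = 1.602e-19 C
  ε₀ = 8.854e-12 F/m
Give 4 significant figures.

7.867e-35

atomic unit of velocity: v_au = e²/(4πε₀ℏ) = 2.186e6 m/s.
1.72e-28 / 2.186e6 = 7.867e-35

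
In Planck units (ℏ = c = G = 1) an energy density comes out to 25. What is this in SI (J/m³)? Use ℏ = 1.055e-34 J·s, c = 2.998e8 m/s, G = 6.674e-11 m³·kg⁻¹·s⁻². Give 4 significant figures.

One Planck energy density: u_P = c⁷/(ℏG²) = 4.632e113 J/m³.
25 × 4.632e113 J/m³ = 1.158e115 J/m³

1.158e115 J/m³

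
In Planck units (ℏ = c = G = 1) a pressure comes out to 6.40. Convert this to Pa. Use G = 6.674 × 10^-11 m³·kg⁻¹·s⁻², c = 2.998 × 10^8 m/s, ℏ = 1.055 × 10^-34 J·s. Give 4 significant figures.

2.965 × 10^114 Pa

One Planck pressure: p_P = c⁷/(ℏG²) = 4.632 × 10^113 Pa.
6.40 × 4.632 × 10^113 Pa = 2.965 × 10^114 Pa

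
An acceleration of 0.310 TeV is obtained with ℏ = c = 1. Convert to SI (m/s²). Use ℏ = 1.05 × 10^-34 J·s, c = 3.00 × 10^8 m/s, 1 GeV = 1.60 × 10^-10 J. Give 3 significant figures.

Acceleration is [L]/[T]² = c·[E]/ℏ.
1 GeV → c/ℏ × (1 GeV in J) = 4.57 × 10^32 m/s².
Convert the energy scale: 0.310 TeV = 310 GeV.
Result: 310 × 4.57 × 10^32 = 1.42 × 10^35 m/s².

1.42 × 10^35 m/s²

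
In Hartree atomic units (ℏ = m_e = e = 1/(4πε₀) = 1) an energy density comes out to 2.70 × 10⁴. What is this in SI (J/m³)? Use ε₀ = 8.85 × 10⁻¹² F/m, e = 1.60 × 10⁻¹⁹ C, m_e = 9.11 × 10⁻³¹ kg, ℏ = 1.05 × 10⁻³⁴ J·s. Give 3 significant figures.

8.13 × 10¹⁷ J/m³

One atomic unit of energy density: u_au = E_h/a₀³ = m_e⁴e¹⁰/((4πε₀)⁵ℏ⁸) = 3.01 × 10¹³ J/m³.
2.70 × 10⁴ × 3.01 × 10¹³ J/m³ = 8.13 × 10¹⁷ J/m³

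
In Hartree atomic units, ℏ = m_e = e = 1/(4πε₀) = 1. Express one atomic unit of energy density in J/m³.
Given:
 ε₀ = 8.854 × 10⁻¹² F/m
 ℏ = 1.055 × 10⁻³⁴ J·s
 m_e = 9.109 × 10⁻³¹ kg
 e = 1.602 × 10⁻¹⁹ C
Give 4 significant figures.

Dimensional analysis gives u_au = E_h/a₀³ = m_e⁴e¹⁰/((4πε₀)⁵ℏ⁸).
E_h = 4.354 × 10⁻¹⁸ J
a₀ = 5.297 × 10⁻¹¹ m
E_h/a₀³ = 2.929 × 10¹³ J/m³

2.929 × 10¹³ J/m³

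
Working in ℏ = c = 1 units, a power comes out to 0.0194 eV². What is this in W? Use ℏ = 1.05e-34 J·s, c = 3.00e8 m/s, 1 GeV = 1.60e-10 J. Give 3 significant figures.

Power is [E]/[T] = [E]²/ℏ.
1 GeV² → 1/ℏ × (1 GeV in J)² = 2.44e14 W.
Convert the energy scale: 0.0194 eV² = 1.94e-20 GeV².
Result: 1.94e-20 × 2.44e14 = 4.73e-6 W.

4.73e-6 W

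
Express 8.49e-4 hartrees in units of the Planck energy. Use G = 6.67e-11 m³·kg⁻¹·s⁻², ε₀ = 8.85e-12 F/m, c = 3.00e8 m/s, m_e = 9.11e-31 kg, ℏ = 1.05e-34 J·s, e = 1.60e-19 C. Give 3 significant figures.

hartree: E_h = m_e e⁴/(4πε₀ℏ)² = 4.38e-18 J
Planck energy: E_P = √(ℏc⁵/G) = 1.96e9 J
8.49e-4 × 4.38e-18 / 1.96e9 = 1.90e-30

1.90e-30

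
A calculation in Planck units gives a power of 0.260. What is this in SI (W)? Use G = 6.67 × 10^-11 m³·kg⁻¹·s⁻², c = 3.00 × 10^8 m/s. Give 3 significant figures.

9.47 × 10^51 W

One Planck power: P_P = c⁵/G = 3.64 × 10^52 W.
0.260 × 3.64 × 10^52 W = 9.47 × 10^51 W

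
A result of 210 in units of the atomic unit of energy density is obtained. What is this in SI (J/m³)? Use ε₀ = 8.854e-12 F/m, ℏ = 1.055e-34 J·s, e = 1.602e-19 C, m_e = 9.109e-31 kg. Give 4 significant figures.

6.151e15 J/m³

One atomic unit of energy density: u_au = E_h/a₀³ = m_e⁴e¹⁰/((4πε₀)⁵ℏ⁸) = 2.929e13 J/m³.
210 × 2.929e13 J/m³ = 6.151e15 J/m³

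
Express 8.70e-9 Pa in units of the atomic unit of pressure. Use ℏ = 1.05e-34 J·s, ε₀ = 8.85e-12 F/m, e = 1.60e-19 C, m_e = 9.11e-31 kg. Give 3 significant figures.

atomic unit of pressure: P_au = E_h/a₀³ = m_e⁴e¹⁰/((4πε₀)⁵ℏ⁸) = 3.01e13 Pa.
8.70e-9 / 3.01e13 = 2.89e-22

2.89e-22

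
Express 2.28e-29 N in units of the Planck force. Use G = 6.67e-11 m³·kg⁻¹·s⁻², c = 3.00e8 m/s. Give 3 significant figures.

Planck force: F_P = c⁴/G = 1.21e44 N.
2.28e-29 / 1.21e44 = 1.88e-73

1.88e-73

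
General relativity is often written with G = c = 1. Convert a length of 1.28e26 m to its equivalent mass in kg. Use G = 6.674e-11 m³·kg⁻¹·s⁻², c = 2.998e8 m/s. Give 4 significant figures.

Length → mass via c²/G.
1.28e26 m × (c²/G) = 1.724e53 kg

1.724e53 kg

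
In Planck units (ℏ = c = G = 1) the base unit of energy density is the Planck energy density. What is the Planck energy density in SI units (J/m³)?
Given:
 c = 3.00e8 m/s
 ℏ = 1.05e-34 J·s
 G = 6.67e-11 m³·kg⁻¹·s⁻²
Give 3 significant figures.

4.68e113 J/m³

u_P = c⁷/(ℏG²)
  = 2.19e59 / 4.67e-55
  = 4.68e113 J/m³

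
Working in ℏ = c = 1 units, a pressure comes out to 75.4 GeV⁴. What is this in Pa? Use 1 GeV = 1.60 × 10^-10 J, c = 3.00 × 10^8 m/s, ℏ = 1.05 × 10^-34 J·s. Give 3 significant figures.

Pressure is [E]/[L]³ = [E]⁴/(ℏc)³.
1 GeV⁴ → 1/(ℏc)³ × (1 GeV in J)⁴ = 2.10 × 10^37 Pa.
Result: 75.4 × 2.10 × 10^37 = 1.58 × 10^39 Pa.

1.58 × 10^39 Pa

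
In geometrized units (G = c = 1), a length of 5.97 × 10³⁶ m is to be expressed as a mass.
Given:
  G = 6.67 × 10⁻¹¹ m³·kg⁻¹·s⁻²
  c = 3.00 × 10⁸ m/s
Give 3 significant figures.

8.06 × 10⁶³ kg

Length → mass via c²/G.
5.97 × 10³⁶ m × (c²/G) = 8.06 × 10⁶³ kg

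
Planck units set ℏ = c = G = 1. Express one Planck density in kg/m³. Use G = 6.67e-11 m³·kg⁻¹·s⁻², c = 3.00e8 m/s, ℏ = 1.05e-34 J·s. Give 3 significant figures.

5.20e96 kg/m³

From ℏ = c = G = 1 the density scale is ρ_P = c⁵/(ℏG²).
  = 2.43e42 / 4.67e-55
  = 5.20e96 kg/m³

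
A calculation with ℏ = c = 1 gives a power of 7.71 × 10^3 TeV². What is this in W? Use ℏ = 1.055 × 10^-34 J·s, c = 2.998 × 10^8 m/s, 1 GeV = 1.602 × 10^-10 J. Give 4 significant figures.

Power is [E]/[T] = [E]²/ℏ.
1 GeV² → 1/ℏ × (1 GeV in J)² = 2.433 × 10^14 W.
Convert the energy scale: 7.71 × 10^3 TeV² = 7.71 × 10^9 GeV².
Result: 7.71 × 10^9 × 2.433 × 10^14 = 1.876 × 10^24 W.

1.876 × 10^24 W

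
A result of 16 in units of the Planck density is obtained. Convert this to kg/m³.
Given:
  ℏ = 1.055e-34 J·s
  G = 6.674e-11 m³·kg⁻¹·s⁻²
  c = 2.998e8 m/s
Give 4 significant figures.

8.246e97 kg/m³

One Planck density: ρ_P = c⁵/(ℏG²) = 5.154e96 kg/m³.
16 × 5.154e96 kg/m³ = 8.246e97 kg/m³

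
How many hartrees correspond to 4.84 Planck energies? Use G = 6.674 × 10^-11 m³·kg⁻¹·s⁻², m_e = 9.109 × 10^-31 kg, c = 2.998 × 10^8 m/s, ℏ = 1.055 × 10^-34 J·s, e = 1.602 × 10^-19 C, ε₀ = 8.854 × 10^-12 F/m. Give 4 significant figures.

Planck energy: E_P = √(ℏc⁵/G) = 1.957 × 10^9 J
hartree: E_h = m_e e⁴/(4πε₀ℏ)² = 4.354 × 10^-18 J
4.84 × 1.957 × 10^9 / 4.354 × 10^-18 = 2.175 × 10^27

2.175 × 10^27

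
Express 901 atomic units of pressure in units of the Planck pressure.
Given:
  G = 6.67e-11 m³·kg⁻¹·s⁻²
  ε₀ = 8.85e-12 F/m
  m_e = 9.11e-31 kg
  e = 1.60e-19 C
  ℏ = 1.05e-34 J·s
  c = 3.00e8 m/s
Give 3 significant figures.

atomic unit of pressure: P_au = E_h/a₀³ = m_e⁴e¹⁰/((4πε₀)⁵ℏ⁸) = 3.01e13 Pa
Planck pressure: p_P = c⁷/(ℏG²) = 4.68e113 Pa
901 × 3.01e13 / 4.68e113 = 5.80e-98

5.80e-98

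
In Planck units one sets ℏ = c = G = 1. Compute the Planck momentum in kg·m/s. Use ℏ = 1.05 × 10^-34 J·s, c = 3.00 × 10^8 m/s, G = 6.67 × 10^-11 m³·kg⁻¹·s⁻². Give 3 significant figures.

6.52 kg·m/s

p_P = √(ℏc³/G)
  = √(42.5)
  = 6.52 kg·m/s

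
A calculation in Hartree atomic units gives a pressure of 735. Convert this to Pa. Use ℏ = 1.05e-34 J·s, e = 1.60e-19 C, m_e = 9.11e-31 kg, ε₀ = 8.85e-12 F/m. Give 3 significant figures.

One atomic unit of pressure: P_au = E_h/a₀³ = m_e⁴e¹⁰/((4πε₀)⁵ℏ⁸) = 3.01e13 Pa.
735 × 3.01e13 Pa = 2.21e16 Pa

2.21e16 Pa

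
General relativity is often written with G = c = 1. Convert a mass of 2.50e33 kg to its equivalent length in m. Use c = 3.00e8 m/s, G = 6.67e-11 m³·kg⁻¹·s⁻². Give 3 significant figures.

1.85e6 m

In G = c = 1 units mass has dimensions of length; the conversion factor is G/c².
2.50e33 kg × (G/c²) = 1.85e6 m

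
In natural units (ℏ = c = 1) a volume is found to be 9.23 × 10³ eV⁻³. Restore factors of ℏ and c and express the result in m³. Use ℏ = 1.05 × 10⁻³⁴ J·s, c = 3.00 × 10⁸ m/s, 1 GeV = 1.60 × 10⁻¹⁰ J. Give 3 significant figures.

Volume is [L]³ = [E]⁻³·(ℏc)³.
1 GeV⁻³ → (ℏc)³ × (1 GeV in J)⁻³ = 7.63 × 10⁻⁴⁸ m³.
Convert the energy scale: 9.23 × 10³ eV⁻³ = 9.23 × 10³⁰ GeV⁻³.
Result: 9.23 × 10³⁰ × 7.63 × 10⁻⁴⁸ = 7.04 × 10⁻¹⁷ m³.

7.04 × 10⁻¹⁷ m³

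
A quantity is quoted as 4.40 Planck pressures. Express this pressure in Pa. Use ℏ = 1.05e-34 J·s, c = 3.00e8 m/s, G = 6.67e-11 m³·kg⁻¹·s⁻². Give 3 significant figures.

2.06e114 Pa

One Planck pressure: p_P = c⁷/(ℏG²) = 4.68e113 Pa.
4.40 × 4.68e113 Pa = 2.06e114 Pa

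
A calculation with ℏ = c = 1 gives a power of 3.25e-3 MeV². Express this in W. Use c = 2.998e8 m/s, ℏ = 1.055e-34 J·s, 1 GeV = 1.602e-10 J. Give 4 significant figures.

7.906e5 W

Power is [E]/[T] = [E]²/ℏ.
1 GeV² → 1/ℏ × (1 GeV in J)² = 2.433e14 W.
Convert the energy scale: 3.25e-3 MeV² = 3.25e-9 GeV².
Result: 3.25e-9 × 2.433e14 = 7.906e5 W.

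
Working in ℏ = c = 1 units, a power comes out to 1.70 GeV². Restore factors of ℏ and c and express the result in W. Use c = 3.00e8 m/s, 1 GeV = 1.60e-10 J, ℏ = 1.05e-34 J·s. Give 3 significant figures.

4.14e14 W

Power is [E]/[T] = [E]²/ℏ.
1 GeV² → 1/ℏ × (1 GeV in J)² = 2.44e14 W.
Result: 1.70 × 2.44e14 = 4.14e14 W.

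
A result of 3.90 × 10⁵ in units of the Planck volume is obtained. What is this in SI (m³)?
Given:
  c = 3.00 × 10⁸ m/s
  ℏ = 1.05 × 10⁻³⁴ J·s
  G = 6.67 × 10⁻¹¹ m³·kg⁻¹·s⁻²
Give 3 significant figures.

1.63 × 10⁻⁹⁹ m³

One Planck volume: V_P = (ℏG/c³)^(3/2) = 4.18 × 10⁻¹⁰⁵ m³.
3.90 × 10⁵ × 4.18 × 10⁻¹⁰⁵ m³ = 1.63 × 10⁻⁹⁹ m³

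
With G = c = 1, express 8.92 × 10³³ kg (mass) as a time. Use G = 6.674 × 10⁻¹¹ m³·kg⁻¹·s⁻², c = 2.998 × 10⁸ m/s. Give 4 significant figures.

Mass → time via G/c³.
8.92 × 10³³ kg × (G/c³) = 0.02209 s

0.02209 s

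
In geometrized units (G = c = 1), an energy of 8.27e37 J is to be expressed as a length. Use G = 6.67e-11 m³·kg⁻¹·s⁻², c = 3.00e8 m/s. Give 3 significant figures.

6.81e-7 m

Energy → length via G/c⁴.
8.27e37 J × (G/c⁴) = 6.81e-7 m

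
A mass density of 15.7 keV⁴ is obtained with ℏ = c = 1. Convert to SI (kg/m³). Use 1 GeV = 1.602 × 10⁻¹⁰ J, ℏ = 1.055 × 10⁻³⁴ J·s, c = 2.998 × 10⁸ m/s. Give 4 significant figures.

3.636 × 10⁻³ kg/m³

Mass density is [E]/(c²[L]³) = [E]⁴/(ℏ³c⁵).
1 GeV⁴ → 1/(ℏ³c⁵) × (1 GeV in J)⁴ = 2.316 × 10²⁰ kg/m³.
Convert the energy scale: 15.7 keV⁴ = 1.57 × 10⁻²³ GeV⁴.
Result: 1.57 × 10⁻²³ × 2.316 × 10²⁰ = 3.636 × 10⁻³ kg/m³.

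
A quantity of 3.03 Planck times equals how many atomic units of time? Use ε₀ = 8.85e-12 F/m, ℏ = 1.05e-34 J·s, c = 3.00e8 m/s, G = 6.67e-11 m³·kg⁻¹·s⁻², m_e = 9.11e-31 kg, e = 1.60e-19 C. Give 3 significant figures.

Planck time: t_P = √(ℏG/c⁵) = 5.37e-44 s
atomic unit of time: τ_au = (4πε₀)²ℏ³/(m_e e⁴) = 2.40e-17 s
3.03 × 5.37e-44 / 2.40e-17 = 6.78e-27

6.78e-27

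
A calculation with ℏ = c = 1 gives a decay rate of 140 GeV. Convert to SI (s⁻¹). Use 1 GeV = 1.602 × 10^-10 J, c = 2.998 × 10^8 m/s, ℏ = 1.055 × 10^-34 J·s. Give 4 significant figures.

2.126 × 10^26 s⁻¹

A rate is [E]/ℏ; divide by ℏ.
1 GeV → 1/ℏ × (1 GeV in J) = 1.518 × 10^24 s⁻¹.
Result: 140 × 1.518 × 10^24 = 2.126 × 10^26 s⁻¹.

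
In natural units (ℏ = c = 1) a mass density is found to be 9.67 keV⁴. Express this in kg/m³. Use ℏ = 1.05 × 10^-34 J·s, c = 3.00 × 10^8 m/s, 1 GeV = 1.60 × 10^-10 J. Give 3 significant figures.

2.25 × 10^-3 kg/m³

Mass density is [E]/(c²[L]³) = [E]⁴/(ℏ³c⁵).
1 GeV⁴ → 1/(ℏ³c⁵) × (1 GeV in J)⁴ = 2.33 × 10^20 kg/m³.
Convert the energy scale: 9.67 keV⁴ = 9.67 × 10^-24 GeV⁴.
Result: 9.67 × 10^-24 × 2.33 × 10^20 = 2.25 × 10^-3 kg/m³.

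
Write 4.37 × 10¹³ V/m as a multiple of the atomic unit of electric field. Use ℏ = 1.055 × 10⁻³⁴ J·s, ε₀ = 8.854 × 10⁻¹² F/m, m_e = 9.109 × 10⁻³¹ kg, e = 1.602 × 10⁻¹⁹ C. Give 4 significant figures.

atomic unit of electric field: E_au = E_h/(e a₀) = m_e²e⁵/((4πε₀)³ℏ⁴) = 5.131 × 10¹¹ V/m.
4.37 × 10¹³ / 5.131 × 10¹¹ = 85.17

85.17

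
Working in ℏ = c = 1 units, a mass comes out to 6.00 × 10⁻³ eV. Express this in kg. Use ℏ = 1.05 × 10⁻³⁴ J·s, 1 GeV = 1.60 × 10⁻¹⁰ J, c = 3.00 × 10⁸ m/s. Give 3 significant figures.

1.07 × 10⁻³⁸ kg

Mass is [E]/c²; divide by c².
1 GeV → 1/c² × (1 GeV in J) = 1.78 × 10⁻²⁷ kg.
Convert the energy scale: 6.00 × 10⁻³ eV = 6.00 × 10⁻¹² GeV.
Result: 6.00 × 10⁻¹² × 1.78 × 10⁻²⁷ = 1.07 × 10⁻³⁸ kg.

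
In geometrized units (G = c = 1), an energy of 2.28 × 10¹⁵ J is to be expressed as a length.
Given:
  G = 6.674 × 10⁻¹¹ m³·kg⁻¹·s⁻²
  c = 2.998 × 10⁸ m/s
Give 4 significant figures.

1.884 × 10⁻²⁹ m

Energy → length via G/c⁴.
2.28 × 10¹⁵ J × (G/c⁴) = 1.884 × 10⁻²⁹ m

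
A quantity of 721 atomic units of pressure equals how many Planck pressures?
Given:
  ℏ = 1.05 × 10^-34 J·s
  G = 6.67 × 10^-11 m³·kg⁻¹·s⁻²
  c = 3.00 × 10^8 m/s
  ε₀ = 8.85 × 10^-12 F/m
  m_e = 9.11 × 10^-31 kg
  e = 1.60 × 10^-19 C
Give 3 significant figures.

4.64 × 10^-98

atomic unit of pressure: P_au = E_h/a₀³ = m_e⁴e¹⁰/((4πε₀)⁵ℏ⁸) = 3.01 × 10^13 Pa
Planck pressure: p_P = c⁷/(ℏG²) = 4.68 × 10^113 Pa
721 × 3.01 × 10^13 / 4.68 × 10^113 = 4.64 × 10^-98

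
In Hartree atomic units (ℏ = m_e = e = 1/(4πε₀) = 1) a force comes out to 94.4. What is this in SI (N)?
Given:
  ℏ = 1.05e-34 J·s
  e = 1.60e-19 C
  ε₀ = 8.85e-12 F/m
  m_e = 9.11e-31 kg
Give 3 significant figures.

7.86e-6 N

One atomic unit of force: F_au = E_h/a₀ = m_e²e⁶/((4πε₀)³ℏ⁴) = 8.33e-8 N.
94.4 × 8.33e-8 N = 7.86e-6 N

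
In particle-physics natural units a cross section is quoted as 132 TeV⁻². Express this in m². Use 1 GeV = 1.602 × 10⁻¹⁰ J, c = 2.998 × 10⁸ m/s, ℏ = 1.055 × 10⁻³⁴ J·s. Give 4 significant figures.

Area is [L]² = [E]⁻²·(ℏc)²; restore (ℏc)².
1 GeV⁻² → (ℏc)² × (1 GeV in J)⁻² = 3.898 × 10⁻³² m².
Convert the energy scale: 132 TeV⁻² = 1.32 × 10⁻⁴ GeV⁻².
Result: 1.32 × 10⁻⁴ × 3.898 × 10⁻³² = 5.145 × 10⁻³⁶ m².

5.145 × 10⁻³⁶ m²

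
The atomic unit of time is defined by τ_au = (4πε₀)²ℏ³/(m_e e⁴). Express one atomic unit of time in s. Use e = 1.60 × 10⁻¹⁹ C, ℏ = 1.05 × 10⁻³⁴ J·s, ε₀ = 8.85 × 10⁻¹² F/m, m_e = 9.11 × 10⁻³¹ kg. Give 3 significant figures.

τ_au = (4πε₀)²ℏ³/(m_e e⁴)
E_h = 4.38 × 10⁻¹⁸ J
ℏ/E_h = 2.40 × 10⁻¹⁷ s

2.40 × 10⁻¹⁷ s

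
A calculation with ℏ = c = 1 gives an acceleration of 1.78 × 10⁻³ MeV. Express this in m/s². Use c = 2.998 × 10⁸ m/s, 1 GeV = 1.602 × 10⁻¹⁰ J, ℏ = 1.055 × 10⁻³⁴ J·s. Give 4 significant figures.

8.103 × 10²⁶ m/s²

Acceleration is [L]/[T]² = c·[E]/ℏ.
1 GeV → c/ℏ × (1 GeV in J) = 4.552 × 10³² m/s².
Convert the energy scale: 1.78 × 10⁻³ MeV = 1.78 × 10⁻⁶ GeV.
Result: 1.78 × 10⁻⁶ × 4.552 × 10³² = 8.103 × 10²⁶ m/s².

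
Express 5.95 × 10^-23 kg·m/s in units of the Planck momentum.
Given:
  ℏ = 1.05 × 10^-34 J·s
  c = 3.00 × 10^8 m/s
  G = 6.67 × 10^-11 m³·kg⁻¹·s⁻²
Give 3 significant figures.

Planck momentum: p_P = √(ℏc³/G) = 6.52 kg·m/s.
5.95 × 10^-23 / 6.52 = 9.13 × 10^-24

9.13 × 10^-24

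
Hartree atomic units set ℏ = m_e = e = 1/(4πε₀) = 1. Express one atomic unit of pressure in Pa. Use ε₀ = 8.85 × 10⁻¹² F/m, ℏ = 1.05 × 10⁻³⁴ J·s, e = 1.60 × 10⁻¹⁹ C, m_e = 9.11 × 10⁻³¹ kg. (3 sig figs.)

Dimensional analysis gives P_au = E_h/a₀³ = m_e⁴e¹⁰/((4πε₀)⁵ℏ⁸).
E_h = 4.38 × 10⁻¹⁸ J
a₀ = 5.26 × 10⁻¹¹ m
E_h/a₀³ = 3.01 × 10¹³ Pa

3.01 × 10¹³ Pa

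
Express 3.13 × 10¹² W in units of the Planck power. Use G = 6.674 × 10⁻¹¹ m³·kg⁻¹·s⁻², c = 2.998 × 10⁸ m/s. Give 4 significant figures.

8.625 × 10⁻⁴¹

Planck power: P_P = c⁵/G = 3.629 × 10⁵² W.
3.13 × 10¹² / 3.629 × 10⁵² = 8.625 × 10⁻⁴¹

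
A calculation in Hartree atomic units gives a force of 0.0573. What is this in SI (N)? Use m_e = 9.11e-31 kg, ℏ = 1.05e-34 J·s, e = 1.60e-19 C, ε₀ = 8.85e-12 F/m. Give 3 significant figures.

One atomic unit of force: F_au = E_h/a₀ = m_e²e⁶/((4πε₀)³ℏ⁴) = 8.33e-8 N.
0.0573 × 8.33e-8 N = 4.77e-9 N

4.77e-9 N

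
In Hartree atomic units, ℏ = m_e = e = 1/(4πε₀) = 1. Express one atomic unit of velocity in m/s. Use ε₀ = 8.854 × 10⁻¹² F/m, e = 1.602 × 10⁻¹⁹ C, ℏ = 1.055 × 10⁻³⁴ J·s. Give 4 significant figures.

Dimensional analysis gives v_au = e²/(4πε₀ℏ).
  = 2.566 × 10⁻³⁸ / 1.174 × 10⁻⁴⁴
  = 2.186 × 10⁶ m/s

2.186 × 10⁶ m/s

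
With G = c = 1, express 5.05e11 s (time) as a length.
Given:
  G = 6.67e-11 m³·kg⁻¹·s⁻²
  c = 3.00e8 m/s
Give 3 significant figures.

Time → length via c.
5.05e11 s × (c) = 1.51e20 m

1.51e20 m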